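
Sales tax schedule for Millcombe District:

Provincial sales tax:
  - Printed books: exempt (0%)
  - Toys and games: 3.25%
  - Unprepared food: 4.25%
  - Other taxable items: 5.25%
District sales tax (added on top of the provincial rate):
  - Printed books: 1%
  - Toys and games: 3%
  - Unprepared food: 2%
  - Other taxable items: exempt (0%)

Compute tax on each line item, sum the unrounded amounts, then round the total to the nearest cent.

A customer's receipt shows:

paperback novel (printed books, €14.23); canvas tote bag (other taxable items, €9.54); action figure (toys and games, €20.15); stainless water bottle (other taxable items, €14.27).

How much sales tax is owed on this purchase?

€2.65

Paperback novel €14.23: printed books → 0% + 1% district = 1% → €0.1423
Canvas tote bag €9.54: other taxable items → 5.25% + 0% district = 5.25% → €0.50085
Action figure €20.15: toys and games → 3.25% + 3% district = 6.25% → €1.259375
Stainless water bottle €14.27: other taxable items → 5.25% + 0% district = 5.25% → €0.749175
Unrounded tax sum = €2.6517 → €2.65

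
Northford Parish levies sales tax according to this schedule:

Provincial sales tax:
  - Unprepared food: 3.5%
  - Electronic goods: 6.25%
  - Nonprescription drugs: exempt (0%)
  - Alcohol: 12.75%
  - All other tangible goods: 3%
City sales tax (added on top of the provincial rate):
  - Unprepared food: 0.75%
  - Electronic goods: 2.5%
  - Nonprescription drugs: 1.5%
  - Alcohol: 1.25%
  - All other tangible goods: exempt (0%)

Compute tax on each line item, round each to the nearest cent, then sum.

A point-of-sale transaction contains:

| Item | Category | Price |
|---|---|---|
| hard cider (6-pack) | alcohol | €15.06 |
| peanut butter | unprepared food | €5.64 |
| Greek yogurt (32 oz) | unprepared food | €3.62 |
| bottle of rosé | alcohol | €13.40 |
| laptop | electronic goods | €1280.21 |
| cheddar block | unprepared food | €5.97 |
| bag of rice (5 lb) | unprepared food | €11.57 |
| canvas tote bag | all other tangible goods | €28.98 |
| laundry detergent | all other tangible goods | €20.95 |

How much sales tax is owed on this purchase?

€118.64

Hard cider (6-pack) €15.06: alcohol → 12.75% + 1.25% city = 14% → €2.11
Peanut butter €5.64: unprepared food → 3.5% + 0.75% city = 4.25% → €0.24
Greek yogurt (32 oz) €3.62: unprepared food → 3.5% + 0.75% city = 4.25% → €0.15
Bottle of rosé €13.40: alcohol → 12.75% + 1.25% city = 14% → €1.88
Laptop €1280.21: electronic goods → 6.25% + 2.5% city = 8.75% → €112.02
Cheddar block €5.97: unprepared food → 3.5% + 0.75% city = 4.25% → €0.25
Bag of rice (5 lb) €11.57: unprepared food → 3.5% + 0.75% city = 4.25% → €0.49
Canvas tote bag €28.98: all other tangible goods → 3% + 0% city = 3% → €0.87
Laundry detergent €20.95: all other tangible goods → 3% + 0% city = 3% → €0.63
Total tax = €2.11 + €0.24 + €0.15 + €1.88 + €112.02 + €0.25 + €0.49 + €0.87 + €0.63 = €118.64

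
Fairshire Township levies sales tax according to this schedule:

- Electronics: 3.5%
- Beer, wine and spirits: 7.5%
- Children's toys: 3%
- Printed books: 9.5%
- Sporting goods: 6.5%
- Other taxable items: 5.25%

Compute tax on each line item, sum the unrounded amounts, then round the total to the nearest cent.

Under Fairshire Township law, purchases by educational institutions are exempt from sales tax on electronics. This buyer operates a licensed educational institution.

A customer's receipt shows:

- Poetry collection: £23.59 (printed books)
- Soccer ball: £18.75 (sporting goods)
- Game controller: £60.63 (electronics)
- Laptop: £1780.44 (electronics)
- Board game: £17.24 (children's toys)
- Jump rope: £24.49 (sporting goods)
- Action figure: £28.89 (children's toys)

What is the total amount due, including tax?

£1960.47

Poetry collection £23.59: printed books → 9.5% → £2.24105
Soccer ball £18.75: sporting goods → 6.5% → £1.21875
Game controller £60.63: electronics, buyer-exempt → 0% → £0.00
Laptop £1780.44: electronics, buyer-exempt → 0% → £0.00
Board game £17.24: children's toys → 3% → £0.5172
Jump rope £24.49: sporting goods → 6.5% → £1.59185
Action figure £28.89: children's toys → 3% → £0.8667
Subtotal = £1954.03; unrounded tax = £6.43555 → £6.44; total due = £1960.47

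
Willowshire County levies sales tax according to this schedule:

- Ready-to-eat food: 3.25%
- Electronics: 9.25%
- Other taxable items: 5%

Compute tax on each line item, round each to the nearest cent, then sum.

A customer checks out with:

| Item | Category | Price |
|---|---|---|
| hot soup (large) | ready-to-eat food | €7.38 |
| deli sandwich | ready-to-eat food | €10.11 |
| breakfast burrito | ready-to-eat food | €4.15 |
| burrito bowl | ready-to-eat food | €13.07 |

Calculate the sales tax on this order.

Hot soup (large) €7.38: ready-to-eat food → 3.25% → €0.24
Deli sandwich €10.11: ready-to-eat food → 3.25% → €0.33
Breakfast burrito €4.15: ready-to-eat food → 3.25% → €0.13
Burrito bowl €13.07: ready-to-eat food → 3.25% → €0.42
Total tax = €0.24 + €0.33 + €0.13 + €0.42 = €1.12

€1.12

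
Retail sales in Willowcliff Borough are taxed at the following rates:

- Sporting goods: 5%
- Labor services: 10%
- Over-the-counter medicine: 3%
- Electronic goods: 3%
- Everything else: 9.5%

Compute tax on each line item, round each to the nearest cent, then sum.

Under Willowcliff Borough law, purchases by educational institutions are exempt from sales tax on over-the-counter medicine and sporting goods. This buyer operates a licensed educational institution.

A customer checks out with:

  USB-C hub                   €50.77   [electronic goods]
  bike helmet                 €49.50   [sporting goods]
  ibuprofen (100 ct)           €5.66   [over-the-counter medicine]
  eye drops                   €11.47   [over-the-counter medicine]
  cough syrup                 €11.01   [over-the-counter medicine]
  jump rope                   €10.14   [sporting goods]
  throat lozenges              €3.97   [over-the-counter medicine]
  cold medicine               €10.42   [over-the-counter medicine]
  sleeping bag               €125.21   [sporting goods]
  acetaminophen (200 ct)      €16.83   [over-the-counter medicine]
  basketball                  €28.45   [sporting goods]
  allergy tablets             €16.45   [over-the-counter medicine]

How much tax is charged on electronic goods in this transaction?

USB-C hub €50.77: electronic goods → 3% → €1.52
Tax on electronic goods = €1.52

€1.52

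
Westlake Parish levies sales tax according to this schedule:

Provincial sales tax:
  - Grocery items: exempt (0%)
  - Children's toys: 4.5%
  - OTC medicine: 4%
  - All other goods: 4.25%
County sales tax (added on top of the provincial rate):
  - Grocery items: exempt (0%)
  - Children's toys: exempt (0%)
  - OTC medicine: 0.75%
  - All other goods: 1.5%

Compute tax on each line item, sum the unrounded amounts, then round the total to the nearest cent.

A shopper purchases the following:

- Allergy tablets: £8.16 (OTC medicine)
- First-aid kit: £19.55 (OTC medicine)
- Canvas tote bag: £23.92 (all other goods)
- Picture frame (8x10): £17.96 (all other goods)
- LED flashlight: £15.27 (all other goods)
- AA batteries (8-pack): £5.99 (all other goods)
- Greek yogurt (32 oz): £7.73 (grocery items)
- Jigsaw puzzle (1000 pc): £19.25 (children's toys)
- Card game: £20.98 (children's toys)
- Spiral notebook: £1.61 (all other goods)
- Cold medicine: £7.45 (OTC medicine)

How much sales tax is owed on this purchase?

Allergy tablets £8.16: OTC medicine → 4% + 0.75% county = 4.75% → £0.3876
First-aid kit £19.55: OTC medicine → 4% + 0.75% county = 4.75% → £0.928625
Canvas tote bag £23.92: all other goods → 4.25% + 1.5% county = 5.75% → £1.3754
Picture frame (8x10) £17.96: all other goods → 4.25% + 1.5% county = 5.75% → £1.0327
LED flashlight £15.27: all other goods → 4.25% + 1.5% county = 5.75% → £0.878025
AA batteries (8-pack) £5.99: all other goods → 4.25% + 1.5% county = 5.75% → £0.344425
Greek yogurt (32 oz) £7.73: grocery items → 0% + 0% county = 0% → £0.00
Jigsaw puzzle (1000 pc) £19.25: children's toys → 4.5% + 0% county = 4.5% → £0.86625
Card game £20.98: children's toys → 4.5% + 0% county = 4.5% → £0.9441
Spiral notebook £1.61: all other goods → 4.25% + 1.5% county = 5.75% → £0.092575
Cold medicine £7.45: OTC medicine → 4% + 0.75% county = 4.75% → £0.353875
Unrounded tax sum = £7.203575 → £7.20

£7.20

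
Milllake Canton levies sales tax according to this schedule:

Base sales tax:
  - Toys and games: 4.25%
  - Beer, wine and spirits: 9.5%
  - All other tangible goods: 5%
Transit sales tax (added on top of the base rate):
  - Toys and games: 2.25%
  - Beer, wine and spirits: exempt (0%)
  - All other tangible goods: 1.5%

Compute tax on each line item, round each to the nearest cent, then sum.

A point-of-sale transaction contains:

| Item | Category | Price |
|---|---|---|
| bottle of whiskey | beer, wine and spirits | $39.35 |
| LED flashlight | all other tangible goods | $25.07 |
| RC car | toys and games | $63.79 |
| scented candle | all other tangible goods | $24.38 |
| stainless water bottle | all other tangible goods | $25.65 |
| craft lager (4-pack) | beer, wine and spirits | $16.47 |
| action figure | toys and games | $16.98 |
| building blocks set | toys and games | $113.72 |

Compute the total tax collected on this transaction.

$22.82

Bottle of whiskey $39.35: beer, wine and spirits → 9.5% + 0% transit = 9.5% → $3.74
LED flashlight $25.07: all other tangible goods → 5% + 1.5% transit = 6.5% → $1.63
RC car $63.79: toys and games → 4.25% + 2.25% transit = 6.5% → $4.15
Scented candle $24.38: all other tangible goods → 5% + 1.5% transit = 6.5% → $1.58
Stainless water bottle $25.65: all other tangible goods → 5% + 1.5% transit = 6.5% → $1.67
Craft lager (4-pack) $16.47: beer, wine and spirits → 9.5% + 0% transit = 9.5% → $1.56
Action figure $16.98: toys and games → 4.25% + 2.25% transit = 6.5% → $1.10
Building blocks set $113.72: toys and games → 4.25% + 2.25% transit = 6.5% → $7.39
Total tax = $3.74 + $1.63 + $4.15 + $1.58 + $1.67 + $1.56 + $1.10 + $7.39 = $22.82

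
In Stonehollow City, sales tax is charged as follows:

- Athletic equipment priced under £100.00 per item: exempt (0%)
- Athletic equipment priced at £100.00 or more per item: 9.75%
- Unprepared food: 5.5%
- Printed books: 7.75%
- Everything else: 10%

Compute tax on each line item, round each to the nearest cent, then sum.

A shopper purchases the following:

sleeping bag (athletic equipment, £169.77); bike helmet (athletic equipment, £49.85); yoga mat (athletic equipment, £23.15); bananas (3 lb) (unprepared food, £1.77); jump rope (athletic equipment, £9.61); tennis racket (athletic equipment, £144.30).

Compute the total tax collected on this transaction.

Sleeping bag £169.77: athletic equipment, £100.00 or more → 9.75% → £16.55
Bike helmet £49.85: athletic equipment, under £100.00 → 0% → £0.00
Yoga mat £23.15: athletic equipment, under £100.00 → 0% → £0.00
Bananas (3 lb) £1.77: unprepared food → 5.5% → £0.10
Jump rope £9.61: athletic equipment, under £100.00 → 0% → £0.00
Tennis racket £144.30: athletic equipment, £100.00 or more → 9.75% → £14.07
Total tax = £16.55 + £0.10 + £14.07 = £30.72

£30.72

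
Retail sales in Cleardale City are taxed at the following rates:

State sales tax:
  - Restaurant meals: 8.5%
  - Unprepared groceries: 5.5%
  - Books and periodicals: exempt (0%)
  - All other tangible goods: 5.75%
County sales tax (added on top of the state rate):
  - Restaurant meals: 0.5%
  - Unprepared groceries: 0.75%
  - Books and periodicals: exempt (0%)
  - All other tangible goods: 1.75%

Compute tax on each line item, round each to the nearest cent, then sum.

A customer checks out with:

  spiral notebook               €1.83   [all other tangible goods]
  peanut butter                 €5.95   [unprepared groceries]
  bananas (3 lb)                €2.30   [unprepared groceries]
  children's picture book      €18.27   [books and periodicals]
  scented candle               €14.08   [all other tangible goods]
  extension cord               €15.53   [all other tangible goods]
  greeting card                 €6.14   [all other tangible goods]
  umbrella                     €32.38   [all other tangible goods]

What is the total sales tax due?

Spiral notebook €1.83: all other tangible goods → 5.75% + 1.75% county = 7.5% → €0.14
Peanut butter €5.95: unprepared groceries → 5.5% + 0.75% county = 6.25% → €0.37
Bananas (3 lb) €2.30: unprepared groceries → 5.5% + 0.75% county = 6.25% → €0.14
Children's picture book €18.27: books and periodicals → 0% + 0% county = 0% → €0.00
Scented candle €14.08: all other tangible goods → 5.75% + 1.75% county = 7.5% → €1.06
Extension cord €15.53: all other tangible goods → 5.75% + 1.75% county = 7.5% → €1.16
Greeting card €6.14: all other tangible goods → 5.75% + 1.75% county = 7.5% → €0.46
Umbrella €32.38: all other tangible goods → 5.75% + 1.75% county = 7.5% → €2.43
Total tax = €0.14 + €0.37 + €0.14 + €1.06 + €1.16 + €0.46 + €2.43 = €5.76

€5.76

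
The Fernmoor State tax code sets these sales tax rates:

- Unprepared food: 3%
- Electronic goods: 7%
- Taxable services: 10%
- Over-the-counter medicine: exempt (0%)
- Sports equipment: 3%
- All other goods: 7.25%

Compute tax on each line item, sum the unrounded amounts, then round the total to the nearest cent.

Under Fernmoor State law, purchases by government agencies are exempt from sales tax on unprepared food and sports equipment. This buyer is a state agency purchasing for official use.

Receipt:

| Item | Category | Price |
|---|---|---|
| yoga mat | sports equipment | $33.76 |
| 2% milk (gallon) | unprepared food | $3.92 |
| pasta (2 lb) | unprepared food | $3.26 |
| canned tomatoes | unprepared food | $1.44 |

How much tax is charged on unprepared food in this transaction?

2% milk (gallon) $3.92: unprepared food, buyer-exempt → 0% → $0.00
Pasta (2 lb) $3.26: unprepared food, buyer-exempt → 0% → $0.00
Canned tomatoes $1.44: unprepared food, buyer-exempt → 0% → $0.00
Tax on unprepared food: unrounded sum = $0.00 → $0.00

$0.00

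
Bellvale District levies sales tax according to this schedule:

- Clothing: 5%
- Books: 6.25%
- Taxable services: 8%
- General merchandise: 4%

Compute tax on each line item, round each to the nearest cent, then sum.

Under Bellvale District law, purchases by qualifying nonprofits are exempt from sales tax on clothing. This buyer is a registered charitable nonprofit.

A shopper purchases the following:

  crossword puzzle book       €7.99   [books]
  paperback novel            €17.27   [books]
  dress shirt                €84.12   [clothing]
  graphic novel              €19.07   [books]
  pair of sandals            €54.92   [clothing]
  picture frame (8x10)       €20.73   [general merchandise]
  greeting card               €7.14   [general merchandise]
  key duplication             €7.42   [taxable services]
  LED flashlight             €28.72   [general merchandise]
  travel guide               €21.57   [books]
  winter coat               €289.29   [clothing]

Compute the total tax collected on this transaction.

€6.98

Crossword puzzle book €7.99: books → 6.25% → €0.50
Paperback novel €17.27: books → 6.25% → €1.08
Dress shirt €84.12: clothing, buyer-exempt → 0% → €0.00
Graphic novel €19.07: books → 6.25% → €1.19
Pair of sandals €54.92: clothing, buyer-exempt → 0% → €0.00
Picture frame (8x10) €20.73: general merchandise → 4% → €0.83
Greeting card €7.14: general merchandise → 4% → €0.29
Key duplication €7.42: taxable services → 8% → €0.59
LED flashlight €28.72: general merchandise → 4% → €1.15
Travel guide €21.57: books → 6.25% → €1.35
Winter coat €289.29: clothing, buyer-exempt → 0% → €0.00
Total tax = €0.50 + €1.08 + €1.19 + €0.83 + €0.29 + €0.59 + €1.15 + €1.35 = €6.98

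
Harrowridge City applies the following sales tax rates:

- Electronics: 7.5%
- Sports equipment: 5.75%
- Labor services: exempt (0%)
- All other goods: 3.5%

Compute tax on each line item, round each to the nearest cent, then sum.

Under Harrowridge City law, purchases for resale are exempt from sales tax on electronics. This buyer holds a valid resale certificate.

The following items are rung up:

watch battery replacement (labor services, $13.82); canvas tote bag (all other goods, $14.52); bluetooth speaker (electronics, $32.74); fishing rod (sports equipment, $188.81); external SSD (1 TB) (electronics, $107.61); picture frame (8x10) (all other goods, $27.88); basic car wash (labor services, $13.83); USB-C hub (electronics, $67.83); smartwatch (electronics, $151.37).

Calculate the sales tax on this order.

Watch battery replacement $13.82: labor services → 0% → $0.00
Canvas tote bag $14.52: all other goods → 3.5% → $0.51
Bluetooth speaker $32.74: electronics, buyer-exempt → 0% → $0.00
Fishing rod $188.81: sports equipment → 5.75% → $10.86
External SSD (1 TB) $107.61: electronics, buyer-exempt → 0% → $0.00
Picture frame (8x10) $27.88: all other goods → 3.5% → $0.98
Basic car wash $13.83: labor services → 0% → $0.00
USB-C hub $67.83: electronics, buyer-exempt → 0% → $0.00
Smartwatch $151.37: electronics, buyer-exempt → 0% → $0.00
Total tax = $0.51 + $10.86 + $0.98 = $12.35

$12.35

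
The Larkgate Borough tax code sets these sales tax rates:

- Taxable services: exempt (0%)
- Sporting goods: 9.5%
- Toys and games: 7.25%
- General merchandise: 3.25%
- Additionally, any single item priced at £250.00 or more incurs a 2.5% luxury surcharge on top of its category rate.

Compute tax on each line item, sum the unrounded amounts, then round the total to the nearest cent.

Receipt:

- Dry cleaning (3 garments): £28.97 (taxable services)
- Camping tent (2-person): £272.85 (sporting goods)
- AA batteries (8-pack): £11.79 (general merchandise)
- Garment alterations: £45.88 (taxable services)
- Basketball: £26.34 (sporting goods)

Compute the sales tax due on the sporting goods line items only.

Camping tent (2-person) £272.85: sporting goods → 9.5% + 2.5% surcharge = 12% → £32.742
Basketball £26.34: sporting goods → 9.5% → £2.5023
Tax on sporting goods: unrounded sum = £35.2443 → £35.24

£35.24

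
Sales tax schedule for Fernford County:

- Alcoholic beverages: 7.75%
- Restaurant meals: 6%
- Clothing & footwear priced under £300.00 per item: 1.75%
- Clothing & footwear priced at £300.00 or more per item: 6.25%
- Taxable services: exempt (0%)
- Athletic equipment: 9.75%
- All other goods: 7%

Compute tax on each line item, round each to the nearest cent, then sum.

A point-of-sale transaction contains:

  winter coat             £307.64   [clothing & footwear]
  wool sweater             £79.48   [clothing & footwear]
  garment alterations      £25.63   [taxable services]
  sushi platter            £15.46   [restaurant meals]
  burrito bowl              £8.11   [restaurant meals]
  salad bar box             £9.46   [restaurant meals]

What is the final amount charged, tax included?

£468.39

Winter coat £307.64: clothing & footwear, £300.00 or more → 6.25% → £19.23
Wool sweater £79.48: clothing & footwear, under £300.00 → 1.75% → £1.39
Garment alterations £25.63: taxable services → 0% → £0.00
Sushi platter £15.46: restaurant meals → 6% → £0.93
Burrito bowl £8.11: restaurant meals → 6% → £0.49
Salad bar box £9.46: restaurant meals → 6% → £0.57
Subtotal = £445.78; tax = £22.61; total due = £468.39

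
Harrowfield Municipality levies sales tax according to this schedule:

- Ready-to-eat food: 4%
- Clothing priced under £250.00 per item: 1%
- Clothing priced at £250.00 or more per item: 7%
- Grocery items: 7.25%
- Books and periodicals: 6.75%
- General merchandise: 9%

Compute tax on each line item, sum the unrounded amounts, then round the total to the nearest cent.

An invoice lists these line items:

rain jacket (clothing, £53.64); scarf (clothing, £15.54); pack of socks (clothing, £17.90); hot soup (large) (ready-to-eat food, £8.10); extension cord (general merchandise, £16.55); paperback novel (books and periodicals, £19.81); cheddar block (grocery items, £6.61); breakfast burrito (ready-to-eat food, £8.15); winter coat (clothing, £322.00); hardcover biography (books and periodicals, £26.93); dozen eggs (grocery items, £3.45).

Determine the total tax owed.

£29.43

Rain jacket £53.64: clothing, under £250.00 → 1% → £0.5364
Scarf £15.54: clothing, under £250.00 → 1% → £0.1554
Pack of socks £17.90: clothing, under £250.00 → 1% → £0.179
Hot soup (large) £8.10: ready-to-eat food → 4% → £0.324
Extension cord £16.55: general merchandise → 9% → £1.4895
Paperback novel £19.81: books and periodicals → 6.75% → £1.337175
Cheddar block £6.61: grocery items → 7.25% → £0.479225
Breakfast burrito £8.15: ready-to-eat food → 4% → £0.326
Winter coat £322.00: clothing, £250.00 or more → 7% → £22.54
Hardcover biography £26.93: books and periodicals → 6.75% → £1.817775
Dozen eggs £3.45: grocery items → 7.25% → £0.250125
Unrounded tax sum = £29.4346 → £29.43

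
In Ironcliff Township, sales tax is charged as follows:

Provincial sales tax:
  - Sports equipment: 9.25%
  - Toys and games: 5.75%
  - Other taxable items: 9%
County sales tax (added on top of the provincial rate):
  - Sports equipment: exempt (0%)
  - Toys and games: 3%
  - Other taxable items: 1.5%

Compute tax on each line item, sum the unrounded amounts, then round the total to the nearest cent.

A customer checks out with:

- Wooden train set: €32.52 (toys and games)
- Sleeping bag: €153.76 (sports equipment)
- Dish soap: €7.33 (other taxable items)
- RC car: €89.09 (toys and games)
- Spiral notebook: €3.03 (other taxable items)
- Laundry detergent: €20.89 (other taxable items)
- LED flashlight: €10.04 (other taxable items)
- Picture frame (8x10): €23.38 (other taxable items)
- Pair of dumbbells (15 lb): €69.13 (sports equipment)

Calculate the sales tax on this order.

€38.05

Wooden train set €32.52: toys and games → 5.75% + 3% county = 8.75% → €2.8455
Sleeping bag €153.76: sports equipment → 9.25% + 0% county = 9.25% → €14.2228
Dish soap €7.33: other taxable items → 9% + 1.5% county = 10.5% → €0.76965
RC car €89.09: toys and games → 5.75% + 3% county = 8.75% → €7.795375
Spiral notebook €3.03: other taxable items → 9% + 1.5% county = 10.5% → €0.31815
Laundry detergent €20.89: other taxable items → 9% + 1.5% county = 10.5% → €2.19345
LED flashlight €10.04: other taxable items → 9% + 1.5% county = 10.5% → €1.0542
Picture frame (8x10) €23.38: other taxable items → 9% + 1.5% county = 10.5% → €2.4549
Pair of dumbbells (15 lb) €69.13: sports equipment → 9.25% + 0% county = 9.25% → €6.394525
Unrounded tax sum = €38.04855 → €38.05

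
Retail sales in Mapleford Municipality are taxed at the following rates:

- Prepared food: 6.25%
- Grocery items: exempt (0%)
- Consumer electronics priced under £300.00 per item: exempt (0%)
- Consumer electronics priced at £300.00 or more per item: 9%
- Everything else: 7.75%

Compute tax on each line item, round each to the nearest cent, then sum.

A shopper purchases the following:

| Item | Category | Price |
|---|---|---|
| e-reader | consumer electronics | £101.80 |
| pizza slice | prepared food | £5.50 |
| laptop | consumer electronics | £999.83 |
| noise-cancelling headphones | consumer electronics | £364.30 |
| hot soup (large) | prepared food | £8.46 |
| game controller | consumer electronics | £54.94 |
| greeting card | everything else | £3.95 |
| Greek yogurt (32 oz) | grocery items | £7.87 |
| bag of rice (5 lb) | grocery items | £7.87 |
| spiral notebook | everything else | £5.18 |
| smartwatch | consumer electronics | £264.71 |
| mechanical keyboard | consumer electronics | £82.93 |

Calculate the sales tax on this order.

E-reader £101.80: consumer electronics, under £300.00 → 0% → £0.00
Pizza slice £5.50: prepared food → 6.25% → £0.34
Laptop £999.83: consumer electronics, £300.00 or more → 9% → £89.98
Noise-cancelling headphones £364.30: consumer electronics, £300.00 or more → 9% → £32.79
Hot soup (large) £8.46: prepared food → 6.25% → £0.53
Game controller £54.94: consumer electronics, under £300.00 → 0% → £0.00
Greeting card £3.95: everything else → 7.75% → £0.31
Greek yogurt (32 oz) £7.87: grocery items → 0% → £0.00
Bag of rice (5 lb) £7.87: grocery items → 0% → £0.00
Spiral notebook £5.18: everything else → 7.75% → £0.40
Smartwatch £264.71: consumer electronics, under £300.00 → 0% → £0.00
Mechanical keyboard £82.93: consumer electronics, under £300.00 → 0% → £0.00
Total tax = £0.34 + £89.98 + £32.79 + £0.53 + £0.31 + £0.40 = £124.35

£124.35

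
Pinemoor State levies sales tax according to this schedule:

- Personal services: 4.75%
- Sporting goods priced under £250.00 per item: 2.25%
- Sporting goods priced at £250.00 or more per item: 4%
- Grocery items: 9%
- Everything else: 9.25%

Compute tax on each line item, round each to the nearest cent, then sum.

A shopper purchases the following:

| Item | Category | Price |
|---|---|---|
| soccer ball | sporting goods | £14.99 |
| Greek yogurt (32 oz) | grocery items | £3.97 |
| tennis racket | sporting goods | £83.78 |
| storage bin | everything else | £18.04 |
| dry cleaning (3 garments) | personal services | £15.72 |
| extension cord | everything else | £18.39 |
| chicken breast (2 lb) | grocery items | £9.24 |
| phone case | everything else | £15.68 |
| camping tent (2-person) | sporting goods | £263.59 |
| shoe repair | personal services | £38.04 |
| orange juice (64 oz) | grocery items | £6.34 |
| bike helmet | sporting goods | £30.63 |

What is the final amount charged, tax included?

£541.01

Soccer ball £14.99: sporting goods, under £250.00 → 2.25% → £0.34
Greek yogurt (32 oz) £3.97: grocery items → 9% → £0.36
Tennis racket £83.78: sporting goods, under £250.00 → 2.25% → £1.89
Storage bin £18.04: everything else → 9.25% → £1.67
Dry cleaning (3 garments) £15.72: personal services → 4.75% → £0.75
Extension cord £18.39: everything else → 9.25% → £1.70
Chicken breast (2 lb) £9.24: grocery items → 9% → £0.83
Phone case £15.68: everything else → 9.25% → £1.45
Camping tent (2-person) £263.59: sporting goods, £250.00 or more → 4% → £10.54
Shoe repair £38.04: personal services → 4.75% → £1.81
Orange juice (64 oz) £6.34: grocery items → 9% → £0.57
Bike helmet £30.63: sporting goods, under £250.00 → 2.25% → £0.69
Subtotal = £518.41; tax = £22.60; total due = £541.01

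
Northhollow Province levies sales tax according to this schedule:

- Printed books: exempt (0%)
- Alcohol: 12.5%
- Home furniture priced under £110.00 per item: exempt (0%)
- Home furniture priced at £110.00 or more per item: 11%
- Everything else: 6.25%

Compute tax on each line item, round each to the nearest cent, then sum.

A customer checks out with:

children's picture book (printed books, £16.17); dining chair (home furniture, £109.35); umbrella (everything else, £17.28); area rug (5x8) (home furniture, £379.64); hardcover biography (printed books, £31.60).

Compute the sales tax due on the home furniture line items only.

£41.76

Dining chair £109.35: home furniture, under £110.00 → 0% → £0.00
Area rug (5x8) £379.64: home furniture, £110.00 or more → 11% → £41.76
Tax on home furniture = £0.00 + £41.76 = £41.76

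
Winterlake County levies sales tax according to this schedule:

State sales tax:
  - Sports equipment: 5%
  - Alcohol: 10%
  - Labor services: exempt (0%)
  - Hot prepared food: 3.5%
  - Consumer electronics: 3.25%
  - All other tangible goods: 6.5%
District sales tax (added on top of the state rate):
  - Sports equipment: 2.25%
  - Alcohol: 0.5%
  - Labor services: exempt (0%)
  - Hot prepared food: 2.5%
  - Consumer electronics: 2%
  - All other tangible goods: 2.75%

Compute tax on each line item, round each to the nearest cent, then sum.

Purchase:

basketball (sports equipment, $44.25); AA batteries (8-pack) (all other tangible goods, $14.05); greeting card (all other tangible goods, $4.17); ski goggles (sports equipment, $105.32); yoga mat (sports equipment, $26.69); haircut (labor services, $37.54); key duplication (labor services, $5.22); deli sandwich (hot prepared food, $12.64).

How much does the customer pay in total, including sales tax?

$265.12

Basketball $44.25: sports equipment → 5% + 2.25% district = 7.25% → $3.21
AA batteries (8-pack) $14.05: all other tangible goods → 6.5% + 2.75% district = 9.25% → $1.30
Greeting card $4.17: all other tangible goods → 6.5% + 2.75% district = 9.25% → $0.39
Ski goggles $105.32: sports equipment → 5% + 2.25% district = 7.25% → $7.64
Yoga mat $26.69: sports equipment → 5% + 2.25% district = 7.25% → $1.94
Haircut $37.54: labor services → 0% + 0% district = 0% → $0.00
Key duplication $5.22: labor services → 0% + 0% district = 0% → $0.00
Deli sandwich $12.64: hot prepared food → 3.5% + 2.5% district = 6% → $0.76
Subtotal = $249.88; tax = $15.24; total due = $265.12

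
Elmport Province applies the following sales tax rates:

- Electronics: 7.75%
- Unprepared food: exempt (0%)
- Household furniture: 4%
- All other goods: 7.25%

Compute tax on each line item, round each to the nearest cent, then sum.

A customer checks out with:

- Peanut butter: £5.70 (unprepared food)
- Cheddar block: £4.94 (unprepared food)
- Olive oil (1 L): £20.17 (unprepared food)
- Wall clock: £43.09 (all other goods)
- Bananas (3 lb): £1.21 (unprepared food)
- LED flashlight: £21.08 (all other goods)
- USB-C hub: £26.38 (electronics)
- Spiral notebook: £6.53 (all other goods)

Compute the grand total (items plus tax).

Peanut butter £5.70: unprepared food → 0% → £0.00
Cheddar block £4.94: unprepared food → 0% → £0.00
Olive oil (1 L) £20.17: unprepared food → 0% → £0.00
Wall clock £43.09: all other goods → 7.25% → £3.12
Bananas (3 lb) £1.21: unprepared food → 0% → £0.00
LED flashlight £21.08: all other goods → 7.25% → £1.53
USB-C hub £26.38: electronics → 7.75% → £2.04
Spiral notebook £6.53: all other goods → 7.25% → £0.47
Subtotal = £129.10; tax = £7.16; total due = £136.26

£136.26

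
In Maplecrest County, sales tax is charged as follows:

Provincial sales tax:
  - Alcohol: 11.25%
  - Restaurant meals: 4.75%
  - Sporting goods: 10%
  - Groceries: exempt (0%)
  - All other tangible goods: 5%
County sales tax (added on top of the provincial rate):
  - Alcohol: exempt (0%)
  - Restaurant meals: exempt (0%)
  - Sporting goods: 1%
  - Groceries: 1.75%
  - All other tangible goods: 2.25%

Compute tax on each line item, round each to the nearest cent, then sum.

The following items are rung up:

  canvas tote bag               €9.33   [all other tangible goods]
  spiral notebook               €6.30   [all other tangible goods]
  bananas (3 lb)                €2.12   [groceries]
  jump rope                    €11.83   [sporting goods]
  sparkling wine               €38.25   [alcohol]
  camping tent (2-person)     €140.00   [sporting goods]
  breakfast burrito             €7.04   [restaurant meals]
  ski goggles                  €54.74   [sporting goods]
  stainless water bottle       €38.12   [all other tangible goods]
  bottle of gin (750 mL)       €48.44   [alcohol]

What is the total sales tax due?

€36.74

Canvas tote bag €9.33: all other tangible goods → 5% + 2.25% county = 7.25% → €0.68
Spiral notebook €6.30: all other tangible goods → 5% + 2.25% county = 7.25% → €0.46
Bananas (3 lb) €2.12: groceries → 0% + 1.75% county = 1.75% → €0.04
Jump rope €11.83: sporting goods → 10% + 1% county = 11% → €1.30
Sparkling wine €38.25: alcohol → 11.25% + 0% county = 11.25% → €4.30
Camping tent (2-person) €140.00: sporting goods → 10% + 1% county = 11% → €15.40
Breakfast burrito €7.04: restaurant meals → 4.75% + 0% county = 4.75% → €0.33
Ski goggles €54.74: sporting goods → 10% + 1% county = 11% → €6.02
Stainless water bottle €38.12: all other tangible goods → 5% + 2.25% county = 7.25% → €2.76
Bottle of gin (750 mL) €48.44: alcohol → 11.25% + 0% county = 11.25% → €5.45
Total tax = €0.68 + €0.46 + €0.04 + €1.30 + €4.30 + €15.40 + €0.33 + €6.02 + €2.76 + €5.45 = €36.74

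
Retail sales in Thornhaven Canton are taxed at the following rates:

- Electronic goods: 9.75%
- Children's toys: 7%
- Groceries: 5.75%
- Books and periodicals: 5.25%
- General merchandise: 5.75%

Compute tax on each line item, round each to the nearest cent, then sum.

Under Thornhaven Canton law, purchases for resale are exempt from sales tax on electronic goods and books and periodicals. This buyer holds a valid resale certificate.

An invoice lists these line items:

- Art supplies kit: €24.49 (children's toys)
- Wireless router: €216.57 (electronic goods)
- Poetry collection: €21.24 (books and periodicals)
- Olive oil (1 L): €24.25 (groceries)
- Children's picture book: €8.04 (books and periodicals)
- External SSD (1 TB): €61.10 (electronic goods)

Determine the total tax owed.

Art supplies kit €24.49: children's toys → 7% → €1.71
Wireless router €216.57: electronic goods, buyer-exempt → 0% → €0.00
Poetry collection €21.24: books and periodicals, buyer-exempt → 0% → €0.00
Olive oil (1 L) €24.25: groceries → 5.75% → €1.39
Children's picture book €8.04: books and periodicals, buyer-exempt → 0% → €0.00
External SSD (1 TB) €61.10: electronic goods, buyer-exempt → 0% → €0.00
Total tax = €1.71 + €1.39 = €3.10

€3.10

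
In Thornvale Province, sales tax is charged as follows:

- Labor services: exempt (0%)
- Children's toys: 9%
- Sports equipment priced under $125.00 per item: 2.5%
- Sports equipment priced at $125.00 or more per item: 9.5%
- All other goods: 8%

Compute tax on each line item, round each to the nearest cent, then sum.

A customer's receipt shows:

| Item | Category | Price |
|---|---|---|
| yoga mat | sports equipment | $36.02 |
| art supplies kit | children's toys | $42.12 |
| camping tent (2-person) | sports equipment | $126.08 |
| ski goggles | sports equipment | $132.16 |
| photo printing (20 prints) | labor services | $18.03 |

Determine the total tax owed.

Yoga mat $36.02: sports equipment, under $125.00 → 2.5% → $0.90
Art supplies kit $42.12: children's toys → 9% → $3.79
Camping tent (2-person) $126.08: sports equipment, $125.00 or more → 9.5% → $11.98
Ski goggles $132.16: sports equipment, $125.00 or more → 9.5% → $12.56
Photo printing (20 prints) $18.03: labor services → 0% → $0.00
Total tax = $0.90 + $3.79 + $11.98 + $12.56 = $29.23

$29.23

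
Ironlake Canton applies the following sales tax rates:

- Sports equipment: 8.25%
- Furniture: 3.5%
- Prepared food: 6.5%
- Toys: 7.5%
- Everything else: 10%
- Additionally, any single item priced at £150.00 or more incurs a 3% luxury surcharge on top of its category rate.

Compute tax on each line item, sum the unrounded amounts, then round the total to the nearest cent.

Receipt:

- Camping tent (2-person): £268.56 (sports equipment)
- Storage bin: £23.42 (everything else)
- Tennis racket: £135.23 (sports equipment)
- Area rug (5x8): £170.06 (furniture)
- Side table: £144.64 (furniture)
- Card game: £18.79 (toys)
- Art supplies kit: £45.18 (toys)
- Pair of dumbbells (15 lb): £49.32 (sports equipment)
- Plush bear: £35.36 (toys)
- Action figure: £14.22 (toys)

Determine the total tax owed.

£72.41

Camping tent (2-person) £268.56: sports equipment → 8.25% + 3% surcharge = 11.25% → £30.213
Storage bin £23.42: everything else → 10% → £2.342
Tennis racket £135.23: sports equipment → 8.25% → £11.156475
Area rug (5x8) £170.06: furniture → 3.5% + 3% surcharge = 6.5% → £11.0539
Side table £144.64: furniture → 3.5% → £5.0624
Card game £18.79: toys → 7.5% → £1.40925
Art supplies kit £45.18: toys → 7.5% → £3.3885
Pair of dumbbells (15 lb) £49.32: sports equipment → 8.25% → £4.0689
Plush bear £35.36: toys → 7.5% → £2.652
Action figure £14.22: toys → 7.5% → £1.0665
Unrounded tax sum = £72.412925 → £72.41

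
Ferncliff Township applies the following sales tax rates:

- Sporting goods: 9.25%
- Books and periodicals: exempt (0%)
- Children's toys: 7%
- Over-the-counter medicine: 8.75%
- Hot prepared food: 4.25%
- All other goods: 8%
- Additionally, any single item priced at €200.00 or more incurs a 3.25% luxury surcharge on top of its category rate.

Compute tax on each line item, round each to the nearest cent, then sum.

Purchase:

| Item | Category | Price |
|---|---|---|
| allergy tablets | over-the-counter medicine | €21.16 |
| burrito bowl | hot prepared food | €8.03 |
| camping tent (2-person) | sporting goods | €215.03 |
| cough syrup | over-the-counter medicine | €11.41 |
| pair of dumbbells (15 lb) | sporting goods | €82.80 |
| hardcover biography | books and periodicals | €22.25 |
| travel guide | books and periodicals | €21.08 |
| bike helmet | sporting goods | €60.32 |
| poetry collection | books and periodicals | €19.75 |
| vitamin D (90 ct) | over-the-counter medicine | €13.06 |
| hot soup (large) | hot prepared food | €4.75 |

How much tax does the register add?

€44.65

Allergy tablets €21.16: over-the-counter medicine → 8.75% → €1.85
Burrito bowl €8.03: hot prepared food → 4.25% → €0.34
Camping tent (2-person) €215.03: sporting goods → 9.25% + 3.25% surcharge = 12.5% → €26.88
Cough syrup €11.41: over-the-counter medicine → 8.75% → €1.00
Pair of dumbbells (15 lb) €82.80: sporting goods → 9.25% → €7.66
Hardcover biography €22.25: books and periodicals → 0% → €0.00
Travel guide €21.08: books and periodicals → 0% → €0.00
Bike helmet €60.32: sporting goods → 9.25% → €5.58
Poetry collection €19.75: books and periodicals → 0% → €0.00
Vitamin D (90 ct) €13.06: over-the-counter medicine → 8.75% → €1.14
Hot soup (large) €4.75: hot prepared food → 4.25% → €0.20
Total tax = €1.85 + €0.34 + €26.88 + €1.00 + €7.66 + €5.58 + €1.14 + €0.20 = €44.65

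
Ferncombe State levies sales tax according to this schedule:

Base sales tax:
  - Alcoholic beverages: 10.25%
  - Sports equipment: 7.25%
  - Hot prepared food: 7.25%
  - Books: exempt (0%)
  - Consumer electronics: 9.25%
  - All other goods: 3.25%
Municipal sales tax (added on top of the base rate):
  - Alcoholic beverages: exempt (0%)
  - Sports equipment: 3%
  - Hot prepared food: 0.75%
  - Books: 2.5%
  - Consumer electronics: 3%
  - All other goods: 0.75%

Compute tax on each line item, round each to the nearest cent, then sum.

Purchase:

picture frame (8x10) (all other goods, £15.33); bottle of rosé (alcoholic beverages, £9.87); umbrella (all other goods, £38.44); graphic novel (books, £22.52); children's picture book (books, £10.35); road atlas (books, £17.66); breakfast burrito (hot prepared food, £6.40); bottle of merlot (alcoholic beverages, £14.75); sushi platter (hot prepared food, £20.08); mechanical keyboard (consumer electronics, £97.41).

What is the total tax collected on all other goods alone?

Picture frame (8x10) £15.33: all other goods → 3.25% + 0.75% municipal = 4% → £0.61
Umbrella £38.44: all other goods → 3.25% + 0.75% municipal = 4% → £1.54
Tax on all other goods = £0.61 + £1.54 = £2.15

£2.15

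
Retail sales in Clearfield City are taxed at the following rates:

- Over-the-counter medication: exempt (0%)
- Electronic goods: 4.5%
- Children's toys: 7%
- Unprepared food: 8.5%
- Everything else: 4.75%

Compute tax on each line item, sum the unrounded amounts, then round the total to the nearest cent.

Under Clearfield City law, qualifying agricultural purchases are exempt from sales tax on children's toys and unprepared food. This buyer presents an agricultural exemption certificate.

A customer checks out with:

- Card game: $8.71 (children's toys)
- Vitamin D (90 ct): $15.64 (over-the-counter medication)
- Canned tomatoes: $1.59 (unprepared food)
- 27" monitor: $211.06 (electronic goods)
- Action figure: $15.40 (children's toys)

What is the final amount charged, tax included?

$261.90

Card game $8.71: children's toys, buyer-exempt → 0% → $0.00
Vitamin D (90 ct) $15.64: over-the-counter medication → 0% → $0.00
Canned tomatoes $1.59: unprepared food, buyer-exempt → 0% → $0.00
27" monitor $211.06: electronic goods → 4.5% → $9.4977
Action figure $15.40: children's toys, buyer-exempt → 0% → $0.00
Subtotal = $252.40; unrounded tax = $9.4977 → $9.50; total due = $261.90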